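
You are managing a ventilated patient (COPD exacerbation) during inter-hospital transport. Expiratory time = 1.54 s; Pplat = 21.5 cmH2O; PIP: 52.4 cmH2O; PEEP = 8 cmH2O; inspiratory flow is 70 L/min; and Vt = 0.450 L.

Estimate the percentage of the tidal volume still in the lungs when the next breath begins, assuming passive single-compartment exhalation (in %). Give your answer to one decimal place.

17.5

Flow: 70 L/min ÷ 60 = 1.1667 L/s.
R = (PIP − Pplat)/V̇ = (52.4 − 21.5) / 1.1667 = 30.9/1.1667 = 26.485 cmH2O·s/L.
C = Vt/(Pplat − PEEP) = 450.0 / (21.5 − 8) = 450.0/13.5 = 33.333 mL/cmH2O.
τ = R × C = 26.485 × 0.03333 L/cmH2O = 0.8827 s.
Fraction remaining at end-expiration = e^(−Te/τ) = e^(−1.54/0.8827) = 0.1747 → 17.47%.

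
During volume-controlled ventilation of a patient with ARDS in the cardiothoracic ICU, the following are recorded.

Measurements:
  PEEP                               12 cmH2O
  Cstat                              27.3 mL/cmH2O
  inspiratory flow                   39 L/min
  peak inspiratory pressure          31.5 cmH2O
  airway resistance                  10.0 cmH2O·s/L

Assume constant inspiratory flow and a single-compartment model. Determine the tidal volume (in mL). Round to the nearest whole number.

Flow: 39 L/min ÷ 60 = 0.65 L/s.
Equation of motion (constant flow): PIP = Vt/C + R·V̇ + PEEP.
Vt/C = PIP − R·V̇ − PEEP = 31.5 − 6.5 − 12 = 13.0 cmH2O.
Vt = C × 13.0 = 27.3 × 13.0 = 354.9 mL.

355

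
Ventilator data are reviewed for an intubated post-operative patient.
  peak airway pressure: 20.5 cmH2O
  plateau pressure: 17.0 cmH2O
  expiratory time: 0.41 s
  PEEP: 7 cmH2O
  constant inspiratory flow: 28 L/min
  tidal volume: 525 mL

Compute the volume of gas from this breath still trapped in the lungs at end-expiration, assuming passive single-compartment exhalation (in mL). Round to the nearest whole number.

185

Flow: 28 L/min ÷ 60 = 0.4667 L/s.
R = (PIP − Pplat)/V̇ = (20.5 − 17.0) / 0.4667 = 3.5/0.4667 = 7.499 cmH2O·s/L.
C = Vt/(Pplat − PEEP) = 525.0 / (17.0 − 7) = 525.0/10.0 = 52.5 mL/cmH2O.
τ = R × C = 7.499 × 0.0525 L/cmH2O = 0.3937 s.
Fraction remaining = e^(−Te/τ) = e^(−0.41/0.3937) = 0.353.
Trapped volume = 525.0 × 0.353 = 185.33 mL.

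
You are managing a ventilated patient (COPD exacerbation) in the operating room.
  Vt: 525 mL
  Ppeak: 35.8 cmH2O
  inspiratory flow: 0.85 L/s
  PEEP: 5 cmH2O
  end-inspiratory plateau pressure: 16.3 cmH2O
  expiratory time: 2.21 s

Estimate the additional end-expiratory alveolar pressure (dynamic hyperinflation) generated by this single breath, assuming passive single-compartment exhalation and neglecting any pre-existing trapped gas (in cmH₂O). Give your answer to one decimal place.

1.4

R = (PIP − Pplat)/V̇ = (35.8 − 16.3) / 0.85 = 19.5/0.85 = 22.941 cmH2O·s/L.
C = Vt/(Pplat − PEEP) = 525.0 / (16.3 − 5) = 525.0/11.3 = 46.46 mL/cmH2O.
τ = R × C = 22.941 × 0.04646 L/cmH2O = 1.066 s.
Fraction remaining = e^(−Te/τ) = e^(−2.21/1.066) = 0.1258; trapped volume = 525.0 × 0.1258 = 66.045 mL.
Additional alveolar pressure from trapping ≈ V_trapped / C = 66.045 / 46.46 = 1.422 cmH2O.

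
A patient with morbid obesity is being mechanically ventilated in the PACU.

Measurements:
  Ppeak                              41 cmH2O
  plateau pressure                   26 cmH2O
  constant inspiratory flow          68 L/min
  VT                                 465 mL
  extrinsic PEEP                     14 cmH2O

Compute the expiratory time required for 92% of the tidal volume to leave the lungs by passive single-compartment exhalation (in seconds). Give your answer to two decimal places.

1.30

Flow: 68 L/min ÷ 60 = 1.1333 L/s.
R = (PIP − Pplat)/V̇ = (41 − 26) / 1.1333 = 15.0/1.1333 = 13.236 cmH2O·s/L.
C = Vt/(Pplat − PEEP) = 465.0 / (26 − 14) = 465.0/12.0 = 38.75 mL/cmH2O.
τ = R × C = 13.236 × 0.03875 L/cmH2O = 0.5129 s.
t = −τ·ln(1 − 0.92) = −0.5129·ln(0.08) = 1.295 s.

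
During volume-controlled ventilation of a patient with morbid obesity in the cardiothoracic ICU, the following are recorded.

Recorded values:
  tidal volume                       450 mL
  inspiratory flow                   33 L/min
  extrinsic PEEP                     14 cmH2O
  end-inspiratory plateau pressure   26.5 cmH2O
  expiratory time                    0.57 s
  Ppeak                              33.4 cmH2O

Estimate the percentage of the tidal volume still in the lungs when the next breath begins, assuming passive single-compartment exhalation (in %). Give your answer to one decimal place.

Flow: 33 L/min ÷ 60 = 0.55 L/s.
R = (PIP − Pplat)/V̇ = (33.4 − 26.5) / 0.55 = 6.9/0.55 = 12.545 cmH2O·s/L.
C = Vt/(Pplat − PEEP) = 450.0 / (26.5 − 14) = 450.0/12.5 = 36.0 mL/cmH2O.
τ = R × C = 12.545 × 0.036 L/cmH2O = 0.4516 s.
Fraction remaining at end-expiration = e^(−Te/τ) = e^(−0.57/0.4516) = 0.283 → 28.3%.

28.3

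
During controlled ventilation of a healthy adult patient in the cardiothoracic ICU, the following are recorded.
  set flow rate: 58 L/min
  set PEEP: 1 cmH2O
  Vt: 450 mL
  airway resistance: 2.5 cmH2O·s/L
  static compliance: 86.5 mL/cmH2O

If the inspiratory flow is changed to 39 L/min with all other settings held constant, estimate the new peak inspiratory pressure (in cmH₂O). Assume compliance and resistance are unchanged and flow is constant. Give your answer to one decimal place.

7.8

Flow: 58 L/min ÷ 60 = 0.9667 L/s.
New flow: 39 L/min ÷ 60 = 0.65 L/s.
PIP = Vt/C + R·V̇ + PEEP (constant-flow equation of motion).
Only the resistive term changes: ΔPIP = R × ΔV̇ = 2.5 × (0.65 − 0.9667) = 2.5 × -0.3167 = -0.7918 cmH2O.
Original PIP = 450/86.5 + 2.5×0.9667 + 1 = 8.619 cmH2O; new PIP = 8.619 + (-0.7918) = 7.827 cmH2O.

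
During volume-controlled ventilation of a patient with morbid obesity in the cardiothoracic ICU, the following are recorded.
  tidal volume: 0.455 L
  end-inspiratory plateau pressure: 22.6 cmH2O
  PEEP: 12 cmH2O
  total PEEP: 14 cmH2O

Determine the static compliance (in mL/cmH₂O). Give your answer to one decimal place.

52.9

End-expiratory occlusion gives total PEEP = 14 cmH2O (intrinsic PEEP = 14 − 12 = 2). Use total PEEP for the elastic gradient.
Cstat = Vt / (Pplat − PEEPtotal) = 455 / (22.6 − 14) = 455 / 8.6 = 52.907 mL/cmH2O.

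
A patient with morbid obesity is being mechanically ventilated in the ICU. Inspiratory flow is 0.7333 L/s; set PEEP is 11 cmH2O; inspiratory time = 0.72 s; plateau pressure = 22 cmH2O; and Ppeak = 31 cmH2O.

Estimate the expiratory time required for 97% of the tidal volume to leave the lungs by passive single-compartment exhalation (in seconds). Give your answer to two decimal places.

2.07

Vt = flow × Ti = 0.7333 L/s × 0.72 s × 1000 mL/L = 527.98 mL.
R = (PIP − Pplat)/V̇ = (31 − 22) / 0.7333 = 9.0/0.7333 = 12.273 cmH2O·s/L.
C = Vt/(Pplat − PEEP) = 527.98 / (22 − 11) = 527.98/11.0 = 47.998 mL/cmH2O.
τ = R × C = 12.273 × 0.048 L/cmH2O = 0.5891 s.
t = −τ·ln(1 − 0.97) = −0.5891·ln(0.03) = 2.066 s.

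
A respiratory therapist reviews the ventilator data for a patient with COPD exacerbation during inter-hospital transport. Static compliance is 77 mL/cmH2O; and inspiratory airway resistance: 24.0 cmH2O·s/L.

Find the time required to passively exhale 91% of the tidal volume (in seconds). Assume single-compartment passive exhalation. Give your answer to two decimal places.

τ = R × C = 24.0 × 77 mL/cmH2O = 24.0 × 0.077 L/cmH2O = 1.848 s.
Exhaled fraction f = 1 − e^(−t/τ) → t = −τ·ln(1 − f) = −1.848·ln(0.09) = 4.45 s.

4.45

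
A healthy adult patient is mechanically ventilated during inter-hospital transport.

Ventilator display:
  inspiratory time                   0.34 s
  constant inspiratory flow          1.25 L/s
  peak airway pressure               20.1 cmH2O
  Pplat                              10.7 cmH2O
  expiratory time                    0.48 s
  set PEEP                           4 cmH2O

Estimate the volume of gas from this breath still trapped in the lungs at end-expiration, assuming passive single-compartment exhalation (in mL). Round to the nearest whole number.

Vt = flow × Ti = 1.25 L/s × 0.34 s × 1000 mL/L = 425.0 mL.
R = (PIP − Pplat)/V̇ = (20.1 − 10.7) / 1.25 = 9.4/1.25 = 7.52 cmH2O·s/L.
C = Vt/(Pplat − PEEP) = 425.0 / (10.7 − 4) = 425.0/6.7 = 63.433 mL/cmH2O.
τ = R × C = 7.52 × 0.06343 L/cmH2O = 0.477 s.
Fraction remaining = e^(−Te/τ) = e^(−0.48/0.477) = 0.3656.
Trapped volume = 425.0 × 0.3656 = 155.38 mL.

155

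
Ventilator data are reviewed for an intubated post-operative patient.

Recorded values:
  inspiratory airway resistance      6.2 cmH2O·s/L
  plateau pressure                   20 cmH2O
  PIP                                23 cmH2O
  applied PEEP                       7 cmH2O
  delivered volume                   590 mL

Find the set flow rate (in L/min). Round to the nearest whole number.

29

flow = (PIP − Pplat) / Raw = (23 − 20) / 6.2 = 0.4839 L/s × 60 = 29.034 L/min.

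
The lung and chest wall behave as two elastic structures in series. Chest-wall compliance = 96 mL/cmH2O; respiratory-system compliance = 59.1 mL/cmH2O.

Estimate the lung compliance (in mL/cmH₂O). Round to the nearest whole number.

154

1/CL = 1/Crs − 1/Ccw.
1/CL = 1/59.1 − 1/96 = 0.006504.
CL = 153.75 mL/cmH2O.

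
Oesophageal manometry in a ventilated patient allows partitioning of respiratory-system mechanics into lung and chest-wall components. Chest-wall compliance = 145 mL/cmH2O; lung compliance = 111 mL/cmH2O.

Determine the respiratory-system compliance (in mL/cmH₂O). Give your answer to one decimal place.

62.9

Lung and chest wall are elastances in series: 1/Crs = 1/CL + 1/Ccw.
1/Crs = 1/111 + 1/145 = 0.01591.
Crs = 62.854 mL/cmH2O.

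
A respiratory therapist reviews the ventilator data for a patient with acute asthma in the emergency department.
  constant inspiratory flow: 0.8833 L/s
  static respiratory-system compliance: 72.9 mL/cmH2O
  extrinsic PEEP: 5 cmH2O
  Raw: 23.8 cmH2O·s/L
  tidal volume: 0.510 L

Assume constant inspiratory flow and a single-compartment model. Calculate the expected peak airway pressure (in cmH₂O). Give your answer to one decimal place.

33.0

Equation of motion (constant flow): PIP = Vt/C + R·V̇ + PEEP.
PIP = 510/72.9 + 23.8×0.8833 + 5 = 6.996 + 21.023 + 5 = 33.019 cmH2O.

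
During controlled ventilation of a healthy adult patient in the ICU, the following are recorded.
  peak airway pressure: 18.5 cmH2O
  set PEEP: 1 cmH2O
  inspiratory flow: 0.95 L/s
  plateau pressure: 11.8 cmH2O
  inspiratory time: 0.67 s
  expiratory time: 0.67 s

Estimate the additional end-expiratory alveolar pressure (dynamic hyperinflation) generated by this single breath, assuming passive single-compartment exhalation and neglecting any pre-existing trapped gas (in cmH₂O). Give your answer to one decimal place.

Vt = flow × Ti = 0.95 L/s × 0.67 s × 1000 mL/L = 636.5 mL.
R = (PIP − Pplat)/V̇ = (18.5 − 11.8) / 0.95 = 6.7/0.95 = 7.053 cmH2O·s/L.
C = Vt/(Pplat − PEEP) = 636.5 / (11.8 − 1) = 636.5/10.8 = 58.935 mL/cmH2O.
τ = R × C = 7.053 × 0.05894 L/cmH2O = 0.4157 s.
Fraction remaining = e^(−Te/τ) = e^(−0.67/0.4157) = 0.1995; trapped volume = 636.5 × 0.1995 = 126.98 mL.
Additional alveolar pressure from trapping ≈ V_trapped / C = 126.98 / 58.935 = 2.155 cmH2O.

2.2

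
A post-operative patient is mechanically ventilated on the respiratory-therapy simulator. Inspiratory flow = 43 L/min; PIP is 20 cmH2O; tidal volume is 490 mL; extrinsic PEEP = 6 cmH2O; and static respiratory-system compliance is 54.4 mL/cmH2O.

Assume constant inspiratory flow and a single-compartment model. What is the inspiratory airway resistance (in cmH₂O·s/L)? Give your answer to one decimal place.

Flow: 43 L/min ÷ 60 = 0.7167 L/s.
Equation of motion (constant flow): PIP = Vt/C + R·V̇ + PEEP.
R·V̇ = PIP − Vt/C − PEEP = 20 − 490/54.4 − 6 = 20 − 9.007 − 6 = 4.993 cmH2O.
R = 4.993 / 0.7167 = 6.967 cmH2O·s/L.

7.0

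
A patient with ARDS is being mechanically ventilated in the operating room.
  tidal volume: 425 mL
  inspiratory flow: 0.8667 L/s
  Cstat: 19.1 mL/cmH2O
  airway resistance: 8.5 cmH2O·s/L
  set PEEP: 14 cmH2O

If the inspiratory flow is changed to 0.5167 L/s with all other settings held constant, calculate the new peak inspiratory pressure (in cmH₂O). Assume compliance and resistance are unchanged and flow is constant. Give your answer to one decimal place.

PIP = Vt/C + R·V̇ + PEEP (constant-flow equation of motion).
Only the resistive term changes: ΔPIP = R × ΔV̇ = 8.5 × (0.5167 − 0.8667) = 8.5 × -0.35 = -2.975 cmH2O.
Original PIP = 425/19.1 + 8.5×0.8667 + 14 = 43.618 cmH2O; new PIP = 43.618 + (-2.975) = 40.643 cmH2O.

40.6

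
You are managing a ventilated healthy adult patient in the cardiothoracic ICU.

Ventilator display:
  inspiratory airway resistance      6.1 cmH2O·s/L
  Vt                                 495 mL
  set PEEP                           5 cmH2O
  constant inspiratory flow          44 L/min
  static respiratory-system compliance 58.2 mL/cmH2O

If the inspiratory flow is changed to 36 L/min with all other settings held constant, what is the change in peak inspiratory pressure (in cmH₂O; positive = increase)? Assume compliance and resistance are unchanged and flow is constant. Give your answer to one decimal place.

Flow: 44 L/min ÷ 60 = 0.7333 L/s.
New flow: 36 L/min ÷ 60 = 0.6 L/s.
PIP = Vt/C + R·V̇ + PEEP (constant-flow equation of motion).
Only the resistive term changes: ΔPIP = R × ΔV̇ = 6.1 × (0.6 − 0.7333) = 6.1 × -0.1333 = -0.8131 cmH2O.

-0.8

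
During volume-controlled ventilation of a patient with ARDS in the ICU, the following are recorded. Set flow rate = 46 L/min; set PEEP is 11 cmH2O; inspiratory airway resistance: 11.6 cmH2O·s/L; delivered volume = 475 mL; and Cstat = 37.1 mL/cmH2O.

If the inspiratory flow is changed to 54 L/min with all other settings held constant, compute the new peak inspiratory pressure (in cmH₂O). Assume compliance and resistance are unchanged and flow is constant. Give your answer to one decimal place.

34.2

Flow: 46 L/min ÷ 60 = 0.7667 L/s.
New flow: 54 L/min ÷ 60 = 0.9 L/s.
PIP = Vt/C + R·V̇ + PEEP (constant-flow equation of motion).
Only the resistive term changes: ΔPIP = R × ΔV̇ = 11.6 × (0.9 − 0.7667) = 11.6 × 0.1333 = 1.546 cmH2O.
Original PIP = 475/37.1 + 11.6×0.7667 + 11 = 32.697 cmH2O; new PIP = 32.697 + (1.546) = 34.243 cmH2O.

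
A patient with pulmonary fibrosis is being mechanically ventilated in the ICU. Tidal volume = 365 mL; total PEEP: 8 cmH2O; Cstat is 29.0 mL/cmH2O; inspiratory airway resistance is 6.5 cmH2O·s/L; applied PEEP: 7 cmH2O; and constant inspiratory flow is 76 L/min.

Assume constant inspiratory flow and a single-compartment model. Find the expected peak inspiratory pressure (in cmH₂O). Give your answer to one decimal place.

Flow: 76 L/min ÷ 60 = 1.2667 L/s.
Total PEEP = 8 cmH2O (set 7 + intrinsic 1); this is the baseline alveolar pressure.
Equation of motion (constant flow): PIP = Vt/C + R·V̇ + PEEP.
PIP = 365/29.0 + 6.5×1.2667 + 8 = 12.586 + 8.234 + 8 = 28.82 cmH2O.

28.8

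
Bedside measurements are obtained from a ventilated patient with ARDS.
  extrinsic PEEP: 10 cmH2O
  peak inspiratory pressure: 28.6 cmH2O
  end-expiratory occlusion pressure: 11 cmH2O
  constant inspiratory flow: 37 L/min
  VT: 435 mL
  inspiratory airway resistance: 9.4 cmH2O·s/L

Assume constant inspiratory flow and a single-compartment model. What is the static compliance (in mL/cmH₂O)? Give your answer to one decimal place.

Flow: 37 L/min ÷ 60 = 0.6167 L/s.
Total PEEP = 11 cmH2O (set 10 + intrinsic 1); this is the baseline alveolar pressure.
Equation of motion (constant flow): PIP = Vt/C + R·V̇ + PEEP.
Vt/C = PIP − R·V̇ − PEEP = 28.6 − 9.4×0.6167 − 11 = 28.6 − 5.797 − 11 = 11.803 cmH2O.
C = Vt / 11.803 = 435 / 11.803 = 36.855 mL/cmH2O.

36.9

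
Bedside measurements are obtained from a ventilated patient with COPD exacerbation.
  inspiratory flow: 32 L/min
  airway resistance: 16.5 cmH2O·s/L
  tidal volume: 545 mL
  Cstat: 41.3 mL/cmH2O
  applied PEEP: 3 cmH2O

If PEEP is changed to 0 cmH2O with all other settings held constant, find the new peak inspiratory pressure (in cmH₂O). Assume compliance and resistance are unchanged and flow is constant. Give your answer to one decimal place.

22.0

Flow: 32 L/min ÷ 60 = 0.5333 L/s.
PIP = Vt/C + R·V̇ + PEEP (constant-flow equation of motion).
Only the baseline term changes: ΔPIP = ΔPEEP = 0 − 3 = -3.0 cmH2O.
Original PIP = 545/41.3 + 16.5×0.5333 + 3 = 24.996 cmH2O; new PIP = 24.996 + (-3.0) = 21.996 cmH2O.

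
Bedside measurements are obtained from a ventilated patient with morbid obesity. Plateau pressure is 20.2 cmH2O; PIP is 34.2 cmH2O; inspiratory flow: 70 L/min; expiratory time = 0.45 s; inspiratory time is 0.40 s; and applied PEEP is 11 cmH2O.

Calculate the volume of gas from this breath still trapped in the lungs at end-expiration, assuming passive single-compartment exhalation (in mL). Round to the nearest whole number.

Flow: 70 L/min ÷ 60 = 1.1667 L/s.
Vt = flow × Ti = 1.1667 L/s × 0.40 s × 1000 mL/L = 466.68 mL.
R = (PIP − Pplat)/V̇ = (34.2 − 20.2) / 1.1667 = 14.0/1.1667 = 12.0 cmH2O·s/L.
C = Vt/(Pplat − PEEP) = 466.68 / (20.2 − 11) = 466.68/9.2 = 50.726 mL/cmH2O.
τ = R × C = 12.0 × 0.05073 L/cmH2O = 0.6088 s.
Fraction remaining = e^(−Te/τ) = e^(−0.45/0.6088) = 0.4775.
Trapped volume = 466.68 × 0.4775 = 222.84 mL.

223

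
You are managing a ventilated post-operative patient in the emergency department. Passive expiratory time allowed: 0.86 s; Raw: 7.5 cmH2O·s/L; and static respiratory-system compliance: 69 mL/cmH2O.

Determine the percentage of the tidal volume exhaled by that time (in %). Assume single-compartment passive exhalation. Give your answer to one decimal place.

τ = R × C = 7.5 × 69 mL/cmH2O = 7.5 × 0.069 L/cmH2O = 0.5175 s.
Passive exhalation: V(t)/V₀ = e^(−t/τ) = e^(−0.86/0.5175) = 0.1898.
Fraction exhaled = 1 − 0.1898 = 0.8102 → 81.02%.

81.0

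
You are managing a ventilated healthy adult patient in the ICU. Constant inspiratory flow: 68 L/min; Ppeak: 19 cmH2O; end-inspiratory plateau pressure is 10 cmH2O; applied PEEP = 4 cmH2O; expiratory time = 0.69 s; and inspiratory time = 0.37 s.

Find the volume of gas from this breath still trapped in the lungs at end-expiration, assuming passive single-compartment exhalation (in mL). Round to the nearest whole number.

121

Flow: 68 L/min ÷ 60 = 1.1333 L/s.
Vt = flow × Ti = 1.1333 L/s × 0.37 s × 1000 mL/L = 419.32 mL.
R = (PIP − Pplat)/V̇ = (19 − 10) / 1.1333 = 9.0/1.1333 = 7.941 cmH2O·s/L.
C = Vt/(Pplat − PEEP) = 419.32 / (10 − 4) = 419.32/6.0 = 69.887 mL/cmH2O.
τ = R × C = 7.941 × 0.06989 L/cmH2O = 0.555 s.
Fraction remaining = e^(−Te/τ) = e^(−0.69/0.555) = 0.2884.
Trapped volume = 419.32 × 0.2884 = 120.93 mL.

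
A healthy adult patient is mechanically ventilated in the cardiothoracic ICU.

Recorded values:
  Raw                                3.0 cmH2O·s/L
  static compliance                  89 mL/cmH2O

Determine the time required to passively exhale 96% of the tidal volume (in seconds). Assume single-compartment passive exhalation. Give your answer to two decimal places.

τ = R × C = 3.0 × 89 mL/cmH2O = 3.0 × 0.089 L/cmH2O = 0.267 s.
Exhaled fraction f = 1 − e^(−t/τ) → t = −τ·ln(1 − f) = −0.267·ln(0.04) = 0.8594 s.

0.86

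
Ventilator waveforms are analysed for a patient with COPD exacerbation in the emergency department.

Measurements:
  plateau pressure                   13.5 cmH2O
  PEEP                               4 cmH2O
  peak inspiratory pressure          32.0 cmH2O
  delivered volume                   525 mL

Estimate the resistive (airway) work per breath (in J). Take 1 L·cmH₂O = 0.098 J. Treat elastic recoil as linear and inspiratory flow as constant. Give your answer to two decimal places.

With constant inspiratory flow the resistive pressure is constant at PIP − Pplat = 32.0 − 13.5 = 18.5 cmH2O, so resistive work = 18.5 × 0.525 = 9.713 L·cmH2O.
× 0.098 J/(L·cmH2O) → 0.9519 J.

0.95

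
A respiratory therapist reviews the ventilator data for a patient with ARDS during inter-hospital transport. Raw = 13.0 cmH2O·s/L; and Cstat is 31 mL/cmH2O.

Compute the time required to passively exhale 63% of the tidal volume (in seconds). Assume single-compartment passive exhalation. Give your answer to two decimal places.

0.40

τ = R × C = 13.0 × 31 mL/cmH2O = 13.0 × 0.031 L/cmH2O = 0.403 s.
Exhaled fraction f = 1 − e^(−t/τ) → t = −τ·ln(1 − f) = −0.403·ln(0.37) = 0.4007 s.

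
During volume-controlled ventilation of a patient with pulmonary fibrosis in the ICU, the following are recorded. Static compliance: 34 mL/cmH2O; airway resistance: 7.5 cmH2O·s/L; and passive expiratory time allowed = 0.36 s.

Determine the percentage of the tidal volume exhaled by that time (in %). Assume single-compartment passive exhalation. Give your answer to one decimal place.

τ = R × C = 7.5 × 34 mL/cmH2O = 7.5 × 0.034 L/cmH2O = 0.255 s.
Passive exhalation: V(t)/V₀ = e^(−t/τ) = e^(−0.36/0.255) = 0.2437.
Fraction exhaled = 1 − 0.2437 = 0.7563 → 75.63%.

75.6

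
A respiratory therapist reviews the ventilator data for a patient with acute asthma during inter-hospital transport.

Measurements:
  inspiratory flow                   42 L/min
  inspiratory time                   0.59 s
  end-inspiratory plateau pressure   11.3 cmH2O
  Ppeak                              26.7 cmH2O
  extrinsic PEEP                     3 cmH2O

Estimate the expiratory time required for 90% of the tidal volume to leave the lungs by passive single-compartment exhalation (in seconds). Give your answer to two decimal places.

Flow: 42 L/min ÷ 60 = 0.7 L/s.
Vt = flow × Ti = 0.7 L/s × 0.59 s × 1000 mL/L = 413.0 mL.
R = (PIP − Pplat)/V̇ = (26.7 − 11.3) / 0.7 = 15.4/0.7 = 22.0 cmH2O·s/L.
C = Vt/(Pplat − PEEP) = 413.0 / (11.3 − 3) = 413.0/8.3 = 49.759 mL/cmH2O.
τ = R × C = 22.0 × 0.04976 L/cmH2O = 1.095 s.
t = −τ·ln(1 − 0.90) = −1.095·ln(0.1) = 2.521 s.

2.52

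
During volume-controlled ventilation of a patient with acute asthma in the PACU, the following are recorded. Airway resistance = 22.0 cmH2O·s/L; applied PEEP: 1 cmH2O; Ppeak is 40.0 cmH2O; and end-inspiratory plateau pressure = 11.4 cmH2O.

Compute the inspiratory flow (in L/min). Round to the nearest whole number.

78

flow = (PIP − Pplat) / Raw = (40.0 − 11.4) / 22.0 = 1.3 L/s × 60 = 78.0 L/min.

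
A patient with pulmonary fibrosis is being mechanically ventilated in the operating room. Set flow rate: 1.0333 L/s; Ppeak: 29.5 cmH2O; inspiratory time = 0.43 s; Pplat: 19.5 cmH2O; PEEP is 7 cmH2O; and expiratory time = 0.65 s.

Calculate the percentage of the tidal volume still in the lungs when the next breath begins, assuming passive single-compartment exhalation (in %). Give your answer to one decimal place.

15.1

Vt = flow × Ti = 1.0333 L/s × 0.43 s × 1000 mL/L = 444.32 mL.
R = (PIP − Pplat)/V̇ = (29.5 − 19.5) / 1.0333 = 10.0/1.0333 = 9.678 cmH2O·s/L.
C = Vt/(Pplat − PEEP) = 444.32 / (19.5 − 7) = 444.32/12.5 = 35.546 mL/cmH2O.
τ = R × C = 9.678 × 0.03555 L/cmH2O = 0.3441 s.
Fraction remaining at end-expiration = e^(−Te/τ) = e^(−0.65/0.3441) = 0.1512 → 15.12%.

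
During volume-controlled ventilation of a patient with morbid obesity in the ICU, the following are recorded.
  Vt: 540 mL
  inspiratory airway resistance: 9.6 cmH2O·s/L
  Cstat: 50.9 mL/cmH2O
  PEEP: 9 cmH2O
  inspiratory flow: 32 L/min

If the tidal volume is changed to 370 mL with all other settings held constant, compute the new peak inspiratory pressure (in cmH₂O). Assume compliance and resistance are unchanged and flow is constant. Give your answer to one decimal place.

21.4

Flow: 32 L/min ÷ 60 = 0.5333 L/s.
PIP = Vt/C + R·V̇ + PEEP (constant-flow equation of motion).
Only the elastic term changes: ΔPIP = ΔVt / C = (370 − 540) / 50.9 = -3.34 cmH2O.
Original PIP = 540/50.9 + 9.6×0.5333 + 9 = 24.729 cmH2O; new PIP = 24.729 + (-3.34) = 21.389 cmH2O.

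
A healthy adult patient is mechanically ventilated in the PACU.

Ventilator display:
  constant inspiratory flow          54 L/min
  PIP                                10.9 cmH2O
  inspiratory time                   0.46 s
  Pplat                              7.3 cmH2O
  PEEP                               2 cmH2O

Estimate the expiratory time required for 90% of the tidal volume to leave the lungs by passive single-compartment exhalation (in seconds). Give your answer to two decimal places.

0.72

Flow: 54 L/min ÷ 60 = 0.9 L/s.
Vt = flow × Ti = 0.9 L/s × 0.46 s × 1000 mL/L = 414.0 mL.
R = (PIP − Pplat)/V̇ = (10.9 − 7.3) / 0.9 = 3.6/0.9 = 4.0 cmH2O·s/L.
C = Vt/(Pplat − PEEP) = 414.0 / (7.3 − 2) = 414.0/5.3 = 78.113 mL/cmH2O.
τ = R × C = 4.0 × 0.07811 L/cmH2O = 0.3124 s.
t = −τ·ln(1 − 0.90) = −0.3124·ln(0.1) = 0.7193 s.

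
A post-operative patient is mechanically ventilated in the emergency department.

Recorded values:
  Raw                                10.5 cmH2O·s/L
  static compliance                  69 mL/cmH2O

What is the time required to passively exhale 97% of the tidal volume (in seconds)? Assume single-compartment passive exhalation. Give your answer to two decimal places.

2.54

τ = R × C = 10.5 × 69 mL/cmH2O = 10.5 × 0.069 L/cmH2O = 0.7245 s.
Exhaled fraction f = 1 − e^(−t/τ) → t = −τ·ln(1 − f) = −0.7245·ln(0.03) = 2.541 s.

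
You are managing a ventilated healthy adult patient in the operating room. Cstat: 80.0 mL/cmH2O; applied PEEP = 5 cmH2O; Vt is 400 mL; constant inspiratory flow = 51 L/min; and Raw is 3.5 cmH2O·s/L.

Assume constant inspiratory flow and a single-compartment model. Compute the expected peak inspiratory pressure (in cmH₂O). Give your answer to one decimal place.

Flow: 51 L/min ÷ 60 = 0.85 L/s.
Equation of motion (constant flow): PIP = Vt/C + R·V̇ + PEEP.
PIP = 400/80.0 + 3.5×0.85 + 5 = 5.0 + 2.975 + 5 = 12.975 cmH2O.

13.0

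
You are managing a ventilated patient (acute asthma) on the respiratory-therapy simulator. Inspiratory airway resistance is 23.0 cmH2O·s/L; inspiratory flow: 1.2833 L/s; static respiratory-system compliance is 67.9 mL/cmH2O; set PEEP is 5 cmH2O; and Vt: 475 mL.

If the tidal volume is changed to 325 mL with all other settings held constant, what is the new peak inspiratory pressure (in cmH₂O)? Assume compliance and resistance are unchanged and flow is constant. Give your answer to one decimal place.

39.3

PIP = Vt/C + R·V̇ + PEEP (constant-flow equation of motion).
Only the elastic term changes: ΔPIP = ΔVt / C = (325 − 475) / 67.9 = -2.209 cmH2O.
Original PIP = 475/67.9 + 23.0×1.2833 + 5 = 41.511 cmH2O; new PIP = 41.511 + (-2.209) = 39.302 cmH2O.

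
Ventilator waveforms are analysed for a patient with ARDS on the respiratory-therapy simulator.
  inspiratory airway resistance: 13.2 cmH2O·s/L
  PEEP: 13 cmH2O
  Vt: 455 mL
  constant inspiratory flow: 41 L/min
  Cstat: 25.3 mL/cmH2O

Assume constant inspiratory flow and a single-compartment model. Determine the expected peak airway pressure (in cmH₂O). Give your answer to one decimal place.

Flow: 41 L/min ÷ 60 = 0.6833 L/s.
Equation of motion (constant flow): PIP = Vt/C + R·V̇ + PEEP.
PIP = 455/25.3 + 13.2×0.6833 + 13 = 17.984 + 9.02 + 13 = 40.004 cmH2O.

40.0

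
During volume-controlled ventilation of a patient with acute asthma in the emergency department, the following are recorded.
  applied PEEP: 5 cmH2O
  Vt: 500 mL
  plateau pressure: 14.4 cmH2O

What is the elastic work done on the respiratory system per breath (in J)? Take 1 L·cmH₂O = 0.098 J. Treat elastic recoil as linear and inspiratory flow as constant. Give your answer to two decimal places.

0.23

Elastic work ≈ ½ × (Pplat − PEEP) × Vt = 0.5 × (14.4 − 5) × 0.500 L = 0.5 × 9.4 × 0.500 = 2.35 L·cmH2O.
× 0.098 J/(L·cmH2O) → 0.2303 J.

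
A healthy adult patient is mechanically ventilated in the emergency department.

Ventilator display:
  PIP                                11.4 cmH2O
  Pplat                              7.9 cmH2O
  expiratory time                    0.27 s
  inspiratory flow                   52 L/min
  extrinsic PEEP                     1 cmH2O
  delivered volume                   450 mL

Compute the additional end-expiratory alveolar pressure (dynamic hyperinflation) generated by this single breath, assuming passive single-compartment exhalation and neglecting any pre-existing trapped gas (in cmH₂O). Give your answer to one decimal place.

2.5

Flow: 52 L/min ÷ 60 = 0.8667 L/s.
R = (PIP − Pplat)/V̇ = (11.4 − 7.9) / 0.8667 = 3.5/0.8667 = 4.038 cmH2O·s/L.
C = Vt/(Pplat − PEEP) = 450.0 / (7.9 − 1) = 450.0/6.9 = 65.217 mL/cmH2O.
τ = R × C = 4.038 × 0.06522 L/cmH2O = 0.2634 s.
Fraction remaining = e^(−Te/τ) = e^(−0.27/0.2634) = 0.3588; trapped volume = 450.0 × 0.3588 = 161.46 mL.
Additional alveolar pressure from trapping ≈ V_trapped / C = 161.46 / 65.217 = 2.476 cmH2O.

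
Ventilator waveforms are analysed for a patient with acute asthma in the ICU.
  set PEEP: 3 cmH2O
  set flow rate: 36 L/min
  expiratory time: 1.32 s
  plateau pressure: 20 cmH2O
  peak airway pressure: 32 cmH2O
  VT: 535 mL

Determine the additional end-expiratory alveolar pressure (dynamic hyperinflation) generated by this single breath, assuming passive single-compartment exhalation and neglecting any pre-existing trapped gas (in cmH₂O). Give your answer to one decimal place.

Flow: 36 L/min ÷ 60 = 0.6 L/s.
R = (PIP − Pplat)/V̇ = (32 − 20) / 0.6 = 12.0/0.6 = 20.0 cmH2O·s/L.
C = Vt/(Pplat − PEEP) = 535.0 / (20 − 3) = 535.0/17.0 = 31.471 mL/cmH2O.
τ = R × C = 20.0 × 0.03147 L/cmH2O = 0.6294 s.
Fraction remaining = e^(−Te/τ) = e^(−1.32/0.6294) = 0.1228; trapped volume = 535.0 × 0.1228 = 65.698 mL.
Additional alveolar pressure from trapping ≈ V_trapped / C = 65.698 / 31.471 = 2.088 cmH2O.

2.1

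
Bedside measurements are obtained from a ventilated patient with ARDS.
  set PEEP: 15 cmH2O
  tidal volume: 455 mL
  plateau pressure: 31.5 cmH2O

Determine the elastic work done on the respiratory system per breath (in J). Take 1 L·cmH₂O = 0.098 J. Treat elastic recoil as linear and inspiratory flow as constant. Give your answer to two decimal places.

Elastic work ≈ ½ × (Pplat − PEEP) × Vt = 0.5 × (31.5 − 15) × 0.455 L = 0.5 × 16.5 × 0.455 = 3.754 L·cmH2O.
× 0.098 J/(L·cmH2O) → 0.3679 J.

0.37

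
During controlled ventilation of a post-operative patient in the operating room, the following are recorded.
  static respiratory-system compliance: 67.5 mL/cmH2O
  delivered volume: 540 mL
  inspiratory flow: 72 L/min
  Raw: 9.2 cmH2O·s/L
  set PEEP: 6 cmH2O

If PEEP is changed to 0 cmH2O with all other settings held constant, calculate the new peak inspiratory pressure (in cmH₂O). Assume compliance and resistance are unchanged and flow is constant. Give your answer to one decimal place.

19.0

Flow: 72 L/min ÷ 60 = 1.2 L/s.
PIP = Vt/C + R·V̇ + PEEP (constant-flow equation of motion).
Only the baseline term changes: ΔPIP = ΔPEEP = 0 − 6 = -6.0 cmH2O.
Original PIP = 540/67.5 + 9.2×1.2 + 6 = 25.04 cmH2O; new PIP = 25.04 + (-6.0) = 19.04 cmH2O.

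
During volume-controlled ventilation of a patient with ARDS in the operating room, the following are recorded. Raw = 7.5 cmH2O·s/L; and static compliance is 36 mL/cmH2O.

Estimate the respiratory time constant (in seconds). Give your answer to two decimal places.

τ = R × C = 7.5 × 36 mL/cmH2O = 7.5 × 0.036 L/cmH2O = 0.27 s.

0.27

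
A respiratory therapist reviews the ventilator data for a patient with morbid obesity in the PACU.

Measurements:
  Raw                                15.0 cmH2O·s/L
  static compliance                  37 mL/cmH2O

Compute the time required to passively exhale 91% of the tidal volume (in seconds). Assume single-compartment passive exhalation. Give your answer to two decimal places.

1.34

τ = R × C = 15.0 × 37 mL/cmH2O = 15.0 × 0.037 L/cmH2O = 0.555 s.
Exhaled fraction f = 1 − e^(−t/τ) → t = −τ·ln(1 − f) = −0.555·ln(0.09) = 1.336 s.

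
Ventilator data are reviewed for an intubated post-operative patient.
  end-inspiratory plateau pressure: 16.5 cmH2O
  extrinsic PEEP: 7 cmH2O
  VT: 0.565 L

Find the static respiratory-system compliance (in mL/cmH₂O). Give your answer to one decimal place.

Cstat = Vt / (Pplat − PEEP) = 565 / (16.5 − 7) = 565 / 9.5 = 59.474 mL/cmH2O.

59.5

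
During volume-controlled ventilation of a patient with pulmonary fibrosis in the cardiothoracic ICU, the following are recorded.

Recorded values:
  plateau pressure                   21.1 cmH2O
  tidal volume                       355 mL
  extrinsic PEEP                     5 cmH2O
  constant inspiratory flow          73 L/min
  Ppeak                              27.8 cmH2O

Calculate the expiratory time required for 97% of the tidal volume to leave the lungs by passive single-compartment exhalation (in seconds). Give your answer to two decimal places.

0.43

Flow: 73 L/min ÷ 60 = 1.2167 L/s.
R = (PIP − Pplat)/V̇ = (27.8 − 21.1) / 1.2167 = 6.7/1.2167 = 5.507 cmH2O·s/L.
C = Vt/(Pplat − PEEP) = 355.0 / (21.1 − 5) = 355.0/16.1 = 22.05 mL/cmH2O.
τ = R × C = 5.507 × 0.02205 L/cmH2O = 0.1214 s.
t = −τ·ln(1 − 0.97) = −0.1214·ln(0.03) = 0.4257 s.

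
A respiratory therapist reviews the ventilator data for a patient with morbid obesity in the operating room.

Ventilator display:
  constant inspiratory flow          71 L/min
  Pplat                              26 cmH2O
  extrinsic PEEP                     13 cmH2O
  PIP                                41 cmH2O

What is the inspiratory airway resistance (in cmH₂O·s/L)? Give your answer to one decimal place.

Flow: 71 L/min ÷ 60 = 1.1833 L/s.
Raw = (PIP − Pplat) / flow = (41 − 26) / 1.1833 = 15.0 / 1.1833 = 12.676 cmH2O·s/L.

12.7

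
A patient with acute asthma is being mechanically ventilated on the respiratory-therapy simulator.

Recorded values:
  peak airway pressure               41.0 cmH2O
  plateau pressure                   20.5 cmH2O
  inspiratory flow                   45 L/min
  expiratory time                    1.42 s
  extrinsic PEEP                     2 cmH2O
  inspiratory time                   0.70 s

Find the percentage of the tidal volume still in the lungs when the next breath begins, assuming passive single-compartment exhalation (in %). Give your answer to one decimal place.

16.0

Flow: 45 L/min ÷ 60 = 0.75 L/s.
Vt = flow × Ti = 0.75 L/s × 0.70 s × 1000 mL/L = 525.0 mL.
R = (PIP − Pplat)/V̇ = (41.0 − 20.5) / 0.75 = 20.5/0.75 = 27.333 cmH2O·s/L.
C = Vt/(Pplat − PEEP) = 525.0 / (20.5 − 2) = 525.0/18.5 = 28.378 mL/cmH2O.
τ = R × C = 27.333 × 0.02838 L/cmH2O = 0.7757 s.
Fraction remaining at end-expiration = e^(−Te/τ) = e^(−1.42/0.7757) = 0.1603 → 16.03%.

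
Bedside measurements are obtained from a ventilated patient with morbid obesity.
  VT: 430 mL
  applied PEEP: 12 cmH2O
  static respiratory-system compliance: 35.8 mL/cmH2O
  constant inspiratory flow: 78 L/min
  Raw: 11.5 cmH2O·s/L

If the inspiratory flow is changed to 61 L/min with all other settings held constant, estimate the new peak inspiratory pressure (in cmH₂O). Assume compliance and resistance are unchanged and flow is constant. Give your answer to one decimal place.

Flow: 78 L/min ÷ 60 = 1.3 L/s.
New flow: 61 L/min ÷ 60 = 1.0167 L/s.
PIP = Vt/C + R·V̇ + PEEP (constant-flow equation of motion).
Only the resistive term changes: ΔPIP = R × ΔV̇ = 11.5 × (1.0167 − 1.3) = 11.5 × -0.2833 = -3.258 cmH2O.
Original PIP = 430/35.8 + 11.5×1.3 + 12 = 38.961 cmH2O; new PIP = 38.961 + (-3.258) = 35.703 cmH2O.

35.7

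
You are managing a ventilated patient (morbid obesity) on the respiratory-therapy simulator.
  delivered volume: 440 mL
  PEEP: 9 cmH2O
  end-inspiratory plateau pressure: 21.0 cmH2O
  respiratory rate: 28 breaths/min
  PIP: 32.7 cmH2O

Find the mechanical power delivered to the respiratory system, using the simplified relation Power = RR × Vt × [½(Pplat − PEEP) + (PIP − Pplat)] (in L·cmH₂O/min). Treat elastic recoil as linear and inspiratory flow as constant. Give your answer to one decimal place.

218.1

Per-breath work = Vt × [½(Pplat−PEEP) + (PIP−Pplat)] = 0.440 × [0.5×12.0 + 11.7] = 0.440 × 17.7 = 7.788 L·cmH2O.
Power = 28 × 7.788 = 218.06 L·cmH2O/min.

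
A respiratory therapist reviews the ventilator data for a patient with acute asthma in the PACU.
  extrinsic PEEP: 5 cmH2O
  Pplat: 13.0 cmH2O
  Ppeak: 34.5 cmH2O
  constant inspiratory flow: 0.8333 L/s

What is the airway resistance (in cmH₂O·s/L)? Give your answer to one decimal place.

25.8

Raw = (PIP − Pplat) / flow = (34.5 − 13.0) / 0.8333 = 21.5 / 0.8333 = 25.801 cmH2O·s/L.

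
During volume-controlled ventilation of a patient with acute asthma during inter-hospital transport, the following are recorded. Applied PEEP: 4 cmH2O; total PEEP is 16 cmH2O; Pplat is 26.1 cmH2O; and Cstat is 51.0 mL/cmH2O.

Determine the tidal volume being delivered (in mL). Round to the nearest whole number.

End-expiratory occlusion gives total PEEP = 16 cmH2O (intrinsic PEEP = 16 − 4 = 12). Use total PEEP for the elastic gradient.
Vt = Cstat × (Pplat − PEEPtotal) = 51.0 × (26.1 − 16) = 51.0 × 10.1 = 515.1 mL.

515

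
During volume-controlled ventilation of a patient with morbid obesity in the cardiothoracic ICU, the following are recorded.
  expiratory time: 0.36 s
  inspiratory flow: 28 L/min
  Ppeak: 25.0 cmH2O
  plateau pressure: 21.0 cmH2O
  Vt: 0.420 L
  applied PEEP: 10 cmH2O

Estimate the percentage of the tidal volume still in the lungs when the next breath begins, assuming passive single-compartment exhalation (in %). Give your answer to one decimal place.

Flow: 28 L/min ÷ 60 = 0.4667 L/s.
R = (PIP − Pplat)/V̇ = (25.0 − 21.0) / 0.4667 = 4.0/0.4667 = 8.571 cmH2O·s/L.
C = Vt/(Pplat − PEEP) = 420.0 / (21.0 − 10) = 420.0/11.0 = 38.182 mL/cmH2O.
τ = R × C = 8.571 × 0.03818 L/cmH2O = 0.3272 s.
Fraction remaining at end-expiration = e^(−Te/τ) = e^(−0.36/0.3272) = 0.3328 → 33.28%.

33.3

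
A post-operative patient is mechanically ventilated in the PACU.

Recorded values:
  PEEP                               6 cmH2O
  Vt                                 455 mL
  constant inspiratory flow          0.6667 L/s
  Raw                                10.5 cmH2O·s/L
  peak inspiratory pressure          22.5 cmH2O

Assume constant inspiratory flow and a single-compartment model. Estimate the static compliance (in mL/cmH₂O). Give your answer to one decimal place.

47.9

Equation of motion (constant flow): PIP = Vt/C + R·V̇ + PEEP.
Vt/C = PIP − R·V̇ − PEEP = 22.5 − 10.5×0.6667 − 6 = 22.5 − 7.0 − 6 = 9.5 cmH2O.
C = Vt / 9.5 = 455 / 9.5 = 47.895 mL/cmH2O.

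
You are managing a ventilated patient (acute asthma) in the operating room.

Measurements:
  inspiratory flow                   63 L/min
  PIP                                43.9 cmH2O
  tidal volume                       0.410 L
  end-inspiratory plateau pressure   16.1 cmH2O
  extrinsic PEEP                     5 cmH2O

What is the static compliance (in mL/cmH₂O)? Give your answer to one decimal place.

36.9

Cstat = Vt / (Pplat − PEEP) = 410 / (16.1 − 5) = 410 / 11.1 = 36.937 mL/cmH2O.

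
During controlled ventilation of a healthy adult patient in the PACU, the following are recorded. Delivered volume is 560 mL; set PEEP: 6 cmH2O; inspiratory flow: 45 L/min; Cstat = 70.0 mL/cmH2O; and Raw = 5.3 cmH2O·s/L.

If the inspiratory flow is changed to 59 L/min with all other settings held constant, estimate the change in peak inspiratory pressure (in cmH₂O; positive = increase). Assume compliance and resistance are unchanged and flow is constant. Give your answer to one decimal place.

1.2

Flow: 45 L/min ÷ 60 = 0.75 L/s.
New flow: 59 L/min ÷ 60 = 0.9833 L/s.
PIP = Vt/C + R·V̇ + PEEP (constant-flow equation of motion).
Only the resistive term changes: ΔPIP = R × ΔV̇ = 5.3 × (0.9833 − 0.75) = 5.3 × 0.2333 = 1.236 cmH2O.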